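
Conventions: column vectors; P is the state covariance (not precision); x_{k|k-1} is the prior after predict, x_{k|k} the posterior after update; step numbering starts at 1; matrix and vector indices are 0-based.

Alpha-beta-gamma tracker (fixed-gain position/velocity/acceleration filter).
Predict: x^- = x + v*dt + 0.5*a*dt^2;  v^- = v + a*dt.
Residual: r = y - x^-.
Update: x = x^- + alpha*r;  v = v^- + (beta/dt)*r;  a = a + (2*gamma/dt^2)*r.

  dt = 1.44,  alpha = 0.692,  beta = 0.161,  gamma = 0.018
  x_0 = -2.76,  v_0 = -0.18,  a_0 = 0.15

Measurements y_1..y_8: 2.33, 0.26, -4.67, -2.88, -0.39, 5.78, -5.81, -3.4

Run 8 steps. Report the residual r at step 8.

resid = -1.8755

step 1: x_pred=-2.8637  r=5.1937  x^+=0.7303  v^+=0.6167  a^+=0.2402
step 2: x_pred=1.8674  r=-1.6074  x^+=0.7551  v^+=0.7828  a^+=0.2123
step 3: x_pred=2.1024  r=-6.7724  x^+=-2.5841  v^+=0.3313  a^+=0.0947
step 4: x_pred=-2.0089  r=-0.8711  x^+=-2.6117  v^+=0.3702  a^+=0.0796
step 5: x_pred=-1.9961  r=1.6061  x^+=-0.8847  v^+=0.6644  a^+=0.1074
step 6: x_pred=0.1834  r=5.5966  x^+=4.0563  v^+=1.4448  a^+=0.2046
step 7: x_pred=6.3489  r=-12.1589  x^+=-2.0650  v^+=0.3800  a^+=-0.0065
step 8: x_pred=-1.5245  r=-1.8755  x^+=-2.8224  v^+=0.1610  a^+=-0.0390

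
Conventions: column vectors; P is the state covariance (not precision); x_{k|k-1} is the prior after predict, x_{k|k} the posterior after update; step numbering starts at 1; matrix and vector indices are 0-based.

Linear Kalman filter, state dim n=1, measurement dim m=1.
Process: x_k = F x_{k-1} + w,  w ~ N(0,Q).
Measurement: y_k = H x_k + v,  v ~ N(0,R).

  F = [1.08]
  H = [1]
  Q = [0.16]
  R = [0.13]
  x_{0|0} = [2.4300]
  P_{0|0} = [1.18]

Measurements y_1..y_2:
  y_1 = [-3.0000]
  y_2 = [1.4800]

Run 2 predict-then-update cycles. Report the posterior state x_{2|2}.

x_post = [0.1957]

step 1: x^-=[2.6244]  P^-=[1.5364]  S=[1.6664]  K=[0.9220]  nu=[-5.6244]  x^+=[-2.5612]  P^+=[0.1199]
step 2: x^-=[-2.7661]  P^-=[0.2998]  S=[0.4298]  K=[0.6975]  nu=[4.2461]  x^+=[0.1957]  P^+=[0.0907]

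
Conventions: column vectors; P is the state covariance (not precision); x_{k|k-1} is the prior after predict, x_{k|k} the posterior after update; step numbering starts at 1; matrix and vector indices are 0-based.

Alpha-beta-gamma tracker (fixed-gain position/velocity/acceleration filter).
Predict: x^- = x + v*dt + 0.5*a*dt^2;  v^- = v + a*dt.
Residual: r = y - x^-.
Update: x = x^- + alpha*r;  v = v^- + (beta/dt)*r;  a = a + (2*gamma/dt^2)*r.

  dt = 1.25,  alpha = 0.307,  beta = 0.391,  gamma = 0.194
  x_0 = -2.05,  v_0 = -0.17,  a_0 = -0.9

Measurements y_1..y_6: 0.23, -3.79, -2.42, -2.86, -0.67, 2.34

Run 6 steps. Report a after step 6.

step 1: x_pred=-2.9656  r=3.1956  x^+=-1.9846  v^+=-0.2954  a^+=-0.1065
step 2: x_pred=-2.4370  r=-1.3530  x^+=-2.8524  v^+=-0.8517  a^+=-0.4424
step 3: x_pred=-4.2627  r=1.8427  x^+=-3.6970  v^+=-0.8284  a^+=0.0151
step 4: x_pred=-4.7206  r=1.8606  x^+=-4.1494  v^+=-0.2275  a^+=0.4772
step 5: x_pred=-4.0609  r=3.3909  x^+=-3.0199  v^+=1.4297  a^+=1.3192
step 6: x_pred=-0.2022  r=2.5422  x^+=0.5782  v^+=3.8739  a^+=1.9505

a_post = 1.9505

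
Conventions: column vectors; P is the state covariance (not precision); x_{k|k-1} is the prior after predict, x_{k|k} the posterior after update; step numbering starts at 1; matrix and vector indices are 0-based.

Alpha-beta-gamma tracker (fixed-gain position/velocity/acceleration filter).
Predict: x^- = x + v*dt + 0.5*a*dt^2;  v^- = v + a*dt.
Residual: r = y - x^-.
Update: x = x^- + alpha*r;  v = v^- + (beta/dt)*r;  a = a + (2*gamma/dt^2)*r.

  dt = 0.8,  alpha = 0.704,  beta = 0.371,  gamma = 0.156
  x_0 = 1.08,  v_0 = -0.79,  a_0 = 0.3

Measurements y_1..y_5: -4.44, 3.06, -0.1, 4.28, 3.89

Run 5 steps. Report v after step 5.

step 1: x_pred=0.5440  r=-4.9840  x^+=-2.9647  v^+=-2.8613  a^+=-2.1297
step 2: x_pred=-5.9353  r=8.9953  x^+=0.3974  v^+=-0.3935  a^+=2.2555
step 3: x_pred=0.8043  r=-0.9043  x^+=0.1677  v^+=0.9915  a^+=1.8146
step 4: x_pred=1.5416  r=2.7384  x^+=3.4694  v^+=3.7132  a^+=3.1496
step 5: x_pred=7.4478  r=-3.5578  x^+=4.9431  v^+=4.5829  a^+=1.4152

v_post = 4.5829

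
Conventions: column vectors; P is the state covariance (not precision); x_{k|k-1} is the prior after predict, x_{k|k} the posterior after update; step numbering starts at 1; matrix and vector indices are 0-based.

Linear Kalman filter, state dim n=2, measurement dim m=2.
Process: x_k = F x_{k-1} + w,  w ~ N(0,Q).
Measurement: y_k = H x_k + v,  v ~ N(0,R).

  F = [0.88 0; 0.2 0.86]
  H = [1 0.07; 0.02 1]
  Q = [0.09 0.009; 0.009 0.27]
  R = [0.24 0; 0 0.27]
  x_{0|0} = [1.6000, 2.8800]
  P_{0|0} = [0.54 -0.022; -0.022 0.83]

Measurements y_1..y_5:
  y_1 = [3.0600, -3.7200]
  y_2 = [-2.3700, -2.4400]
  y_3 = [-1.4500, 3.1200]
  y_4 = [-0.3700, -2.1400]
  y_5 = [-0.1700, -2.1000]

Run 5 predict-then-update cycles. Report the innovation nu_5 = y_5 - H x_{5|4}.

step 1: x^-=[1.4080, 2.7968]  P^-=[0.5082 0.0874; 0.0874 0.8979]  S=[0.7648 0.1605; 0.1605 1.1716]  K=[0.6744 -0.0091; 0.0363 0.7629]  nu=[1.4562, -6.5450]  x^+=[2.4498, -2.1435]  P^+=[0.1622 -0.0057; -0.0057 0.2061]
step 2: x^-=[2.1558, -1.3534]  P^-=[0.2156 0.0332; 0.0332 0.4270]  S=[0.4624 0.0675; 0.0675 0.6984]  K=[0.4702 0.0083; 0.0478 0.6077]  nu=[-4.4311, -1.1297]  x^+=[0.0630, -2.2518]  P^+=[0.1128 -0.0000; -0.0000 0.1641]
step 3: x^-=[0.0554, -1.9240]  P^-=[0.1774 0.0289; 0.0289 0.3959]  S=[0.4234 0.0602; 0.0602 0.6671]  K=[0.4223 0.0105; 0.0498 0.5898]  nu=[-1.3707, 5.0429]  x^+=[-0.4705, 0.9820]  P^+=[0.1013 0.0008; 0.0008 0.1592]
step 4: x^-=[-0.4140, 0.7504]  P^-=[0.1684 0.0274; 0.0274 0.3921]  S=[0.4142 0.0583; 0.0583 0.6633]  K=[0.4098 0.0104; 0.0498 0.5876]  nu=[-0.0085, -2.8821]  x^+=[-0.4476, -0.9436]  P^+=[0.0983 0.0008; 0.0008 0.1586]
step 5: x^-=[-0.3939, -0.9010]  P^-=[0.1661 0.0269; 0.0269 0.3916]  S=[0.4118 0.0577; 0.0577 0.6627]  K=[0.4065 0.0103; 0.0497 0.5873]  nu=[0.2869, -1.1911]  x^+=[-0.2894, -1.5863]  P^+=[0.0975 0.0008; 0.0008 0.1586]

innov = [0.2869, -1.1911]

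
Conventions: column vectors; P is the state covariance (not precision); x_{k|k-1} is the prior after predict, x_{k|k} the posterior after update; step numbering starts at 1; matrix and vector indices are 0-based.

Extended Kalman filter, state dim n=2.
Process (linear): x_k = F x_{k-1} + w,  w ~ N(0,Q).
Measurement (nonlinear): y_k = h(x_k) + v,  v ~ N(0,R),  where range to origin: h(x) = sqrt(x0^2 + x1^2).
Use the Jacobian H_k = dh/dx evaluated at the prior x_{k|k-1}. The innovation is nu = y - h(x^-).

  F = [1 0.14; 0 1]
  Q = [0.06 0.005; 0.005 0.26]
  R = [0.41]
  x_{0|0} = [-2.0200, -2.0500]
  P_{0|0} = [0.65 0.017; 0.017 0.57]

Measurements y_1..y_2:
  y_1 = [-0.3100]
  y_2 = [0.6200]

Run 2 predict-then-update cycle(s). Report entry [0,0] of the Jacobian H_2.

step 1: x^-=[-2.3070, -2.0500]  P^-=[0.7259 0.1018; 0.1018 0.8300]  H_jac=[-0.7475 -0.6642]  S=[1.2829]  K=[-0.4757; -0.4890]  nu=[-3.3962]  x^+=[-0.6915, -0.3891]  P^+=[0.4356 -0.1966; -0.1966 0.5232]
step 2: x^-=[-0.7460, -0.3891]  P^-=[0.4508 -0.1184; -0.1184 0.7832]  H_jac=[-0.8866 -0.4625]  S=[0.8348]  K=[-0.4132; -0.3081]  nu=[-0.2213]  x^+=[-0.6545, -0.3209]  P^+=[0.3083 -0.2247; -0.2247 0.7039]

H_jac[0,0] = -0.8866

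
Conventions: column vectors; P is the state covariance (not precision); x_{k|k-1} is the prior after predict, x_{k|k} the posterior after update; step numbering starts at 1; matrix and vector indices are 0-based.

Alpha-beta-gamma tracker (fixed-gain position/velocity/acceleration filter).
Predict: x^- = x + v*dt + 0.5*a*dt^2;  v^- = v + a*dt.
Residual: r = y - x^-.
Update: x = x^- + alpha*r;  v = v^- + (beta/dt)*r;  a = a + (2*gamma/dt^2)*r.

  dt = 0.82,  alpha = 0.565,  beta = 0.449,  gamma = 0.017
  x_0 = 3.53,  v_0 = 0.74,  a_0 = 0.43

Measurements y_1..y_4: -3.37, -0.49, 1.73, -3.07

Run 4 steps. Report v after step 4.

step 1: x_pred=4.2814  r=-7.6514  x^+=-0.0417  v^+=-3.0970  a^+=0.0431
step 2: x_pred=-2.5667  r=2.0767  x^+=-1.3934  v^+=-1.9245  a^+=0.1481
step 3: x_pred=-2.9217  r=4.6517  x^+=-0.2935  v^+=0.7440  a^+=0.3833
step 4: x_pred=0.4455  r=-3.5155  x^+=-1.5408  v^+=-0.8666  a^+=0.2056

v_post = -0.8666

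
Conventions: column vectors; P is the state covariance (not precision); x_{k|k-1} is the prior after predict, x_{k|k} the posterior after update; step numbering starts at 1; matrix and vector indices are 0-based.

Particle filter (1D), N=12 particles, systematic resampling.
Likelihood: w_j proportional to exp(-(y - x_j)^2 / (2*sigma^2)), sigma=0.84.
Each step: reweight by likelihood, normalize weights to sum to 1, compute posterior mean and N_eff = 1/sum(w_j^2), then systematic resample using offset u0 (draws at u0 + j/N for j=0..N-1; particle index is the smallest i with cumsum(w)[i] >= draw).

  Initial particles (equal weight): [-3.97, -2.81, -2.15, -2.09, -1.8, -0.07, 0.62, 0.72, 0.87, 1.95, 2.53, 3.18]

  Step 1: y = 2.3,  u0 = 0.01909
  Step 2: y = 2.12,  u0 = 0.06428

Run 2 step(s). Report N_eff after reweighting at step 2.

step 1: w=[0.0000, 0.0000, 0.0000, 0.0000, 0.0000, 0.0062, 0.0449, 0.0565, 0.0778, 0.3039, 0.3193, 0.1915]  mean=2.1449  Neff=4.1283  idx=[6, 7, 9, 9, 9, 9, 10, 10, 10, 10, 11, 11]
step 2: w=[0.0230, 0.0283, 0.1110, 0.1110, 0.1110, 0.1110, 0.1006, 0.1006, 0.1006, 0.1006, 0.0511, 0.0511]  mean=2.2438  Neff=10.3797  idx=[2, 2, 3, 4, 5, 5, 6, 7, 8, 9, 9, 11]

N_eff = 10.3797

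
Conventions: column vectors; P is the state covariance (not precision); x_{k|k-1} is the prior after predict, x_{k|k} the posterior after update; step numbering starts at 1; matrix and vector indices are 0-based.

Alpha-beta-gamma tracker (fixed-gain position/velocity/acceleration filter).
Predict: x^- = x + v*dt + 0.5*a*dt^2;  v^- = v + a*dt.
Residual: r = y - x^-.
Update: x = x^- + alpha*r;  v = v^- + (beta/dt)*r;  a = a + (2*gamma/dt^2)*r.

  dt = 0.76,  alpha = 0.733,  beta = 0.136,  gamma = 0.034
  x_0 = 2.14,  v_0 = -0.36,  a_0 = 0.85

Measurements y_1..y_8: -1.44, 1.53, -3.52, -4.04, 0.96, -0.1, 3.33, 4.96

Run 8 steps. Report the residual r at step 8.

resid = 0.9415

step 1: x_pred=2.1119  r=-3.5519  x^+=-0.4916  v^+=-0.3496  a^+=0.4318
step 2: x_pred=-0.6326  r=2.1626  x^+=0.9526  v^+=0.3656  a^+=0.6864
step 3: x_pred=1.4287  r=-4.9487  x^+=-2.1987  v^+=0.0017  a^+=0.1038
step 4: x_pred=-2.1674  r=-1.8726  x^+=-3.5400  v^+=-0.2544  a^+=-0.1166
step 5: x_pred=-3.7671  r=4.7271  x^+=-0.3021  v^+=0.5028  a^+=0.4399
step 6: x_pred=0.2071  r=-0.3071  x^+=-0.0180  v^+=0.7822  a^+=0.4037
step 7: x_pred=0.6931  r=2.6369  x^+=2.6259  v^+=1.5609  a^+=0.7142
step 8: x_pred=4.0185  r=0.9415  x^+=4.7086  v^+=2.2722  a^+=0.8250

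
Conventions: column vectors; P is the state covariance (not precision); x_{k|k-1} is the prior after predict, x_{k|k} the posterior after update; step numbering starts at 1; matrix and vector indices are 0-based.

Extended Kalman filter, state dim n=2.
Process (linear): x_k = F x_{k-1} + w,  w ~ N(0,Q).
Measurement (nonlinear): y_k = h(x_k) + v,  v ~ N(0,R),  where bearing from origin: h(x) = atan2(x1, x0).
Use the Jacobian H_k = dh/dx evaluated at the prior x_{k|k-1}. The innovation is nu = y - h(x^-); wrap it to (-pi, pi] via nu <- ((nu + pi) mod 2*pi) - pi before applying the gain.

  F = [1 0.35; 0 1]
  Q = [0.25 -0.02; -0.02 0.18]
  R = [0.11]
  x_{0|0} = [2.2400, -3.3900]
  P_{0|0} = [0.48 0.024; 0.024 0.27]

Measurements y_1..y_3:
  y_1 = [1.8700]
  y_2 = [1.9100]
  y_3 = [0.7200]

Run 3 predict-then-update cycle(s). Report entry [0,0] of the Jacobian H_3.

H_jac[0,0] = 0.0034

step 1: x^-=[1.0535, -3.3900]  P^-=[0.7799 0.0985; 0.0985 0.4500]  H_jac=[0.2690 0.0836]  S=[0.1740]  K=[1.2529; 0.3685]  nu=[3.1395]  x^+=[4.9871, -2.2332]  P^+=[0.5067 0.0182; 0.0182 0.4264]
step 2: x^-=[4.2055, -2.2332]  P^-=[0.8216 0.1474; 0.1474 0.6064]  H_jac=[0.0985 0.1855]  S=[0.1442]  K=[0.7507; 0.8805]  nu=[2.3982]  x^+=[6.0058, -0.1215]  P^+=[0.7404 0.0521; 0.0521 0.4946]
step 3: x^-=[5.9633, -0.1215]  P^-=[1.0874 0.2052; 0.2052 0.6746]  H_jac=[0.0034 0.1676]  S=[0.1292]  K=[0.2949; 0.8806]  nu=[0.7404]  x^+=[6.1817, 0.5304]  P^+=[1.0762 0.1716; 0.1716 0.5744]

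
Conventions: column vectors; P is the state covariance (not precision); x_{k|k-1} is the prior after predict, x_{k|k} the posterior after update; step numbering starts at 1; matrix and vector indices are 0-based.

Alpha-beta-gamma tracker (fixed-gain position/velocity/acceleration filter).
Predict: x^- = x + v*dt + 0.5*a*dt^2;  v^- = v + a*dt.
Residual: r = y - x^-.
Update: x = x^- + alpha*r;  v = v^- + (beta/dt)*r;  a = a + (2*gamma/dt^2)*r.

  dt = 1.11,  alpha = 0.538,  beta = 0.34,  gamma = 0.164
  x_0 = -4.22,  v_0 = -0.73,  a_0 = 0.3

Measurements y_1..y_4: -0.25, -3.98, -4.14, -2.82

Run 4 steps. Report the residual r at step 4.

step 1: x_pred=-4.8455  r=4.5955  x^+=-2.3731  v^+=1.0106  a^+=1.5234
step 2: x_pred=-0.3128  r=-3.6672  x^+=-2.2858  v^+=1.5783  a^+=0.5471
step 3: x_pred=-0.1968  r=-3.9432  x^+=-2.3182  v^+=0.9778  a^+=-0.5026
step 4: x_pred=-1.5425  r=-1.2775  x^+=-2.2298  v^+=0.0286  a^+=-0.8427

resid = -1.2775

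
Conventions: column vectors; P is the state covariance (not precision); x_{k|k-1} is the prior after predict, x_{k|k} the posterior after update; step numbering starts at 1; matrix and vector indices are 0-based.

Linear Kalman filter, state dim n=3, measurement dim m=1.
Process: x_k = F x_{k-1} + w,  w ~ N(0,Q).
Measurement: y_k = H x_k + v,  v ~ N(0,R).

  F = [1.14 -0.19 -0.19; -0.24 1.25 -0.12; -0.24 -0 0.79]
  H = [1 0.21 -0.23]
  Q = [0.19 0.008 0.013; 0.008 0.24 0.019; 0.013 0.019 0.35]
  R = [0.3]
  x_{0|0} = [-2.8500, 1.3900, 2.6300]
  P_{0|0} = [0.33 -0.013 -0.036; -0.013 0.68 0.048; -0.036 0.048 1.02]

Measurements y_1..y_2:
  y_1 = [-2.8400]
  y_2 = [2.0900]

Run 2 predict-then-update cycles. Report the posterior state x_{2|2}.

x_post = [-0.3381, 1.4323, 0.0902]

step 1: x^-=[-4.0128, 2.1059, 2.7617]  P^-=[0.7049 -0.2467 -0.2723; -0.2467 1.3275 -0.0016; -0.2723 -0.0016 1.0192]  S=[1.1392]  K=[0.6283; 0.0285; -0.4451]  nu=[1.3658]  x^+=[-3.1547, 2.1448, 2.1538]  P^+=[0.2552 -0.2671 0.0463; -0.2671 1.3266 0.0129; 0.0463 0.0129 0.7936]
step 2: x^-=[-4.4131, 3.1797, 2.4587]  P^-=[0.6948 -0.7585 -0.1462; -0.7585 2.4980 0.0438; -0.1462 0.0438 0.8424]  S=[0.8940]  K=[0.6366; -0.2730; -0.3700]  nu=[6.4009]  x^+=[-0.3381, 1.4323, 0.0902]  P^+=[0.3325 -0.6032 0.0644; -0.6032 2.4314 -0.0465; 0.0644 -0.0465 0.7200]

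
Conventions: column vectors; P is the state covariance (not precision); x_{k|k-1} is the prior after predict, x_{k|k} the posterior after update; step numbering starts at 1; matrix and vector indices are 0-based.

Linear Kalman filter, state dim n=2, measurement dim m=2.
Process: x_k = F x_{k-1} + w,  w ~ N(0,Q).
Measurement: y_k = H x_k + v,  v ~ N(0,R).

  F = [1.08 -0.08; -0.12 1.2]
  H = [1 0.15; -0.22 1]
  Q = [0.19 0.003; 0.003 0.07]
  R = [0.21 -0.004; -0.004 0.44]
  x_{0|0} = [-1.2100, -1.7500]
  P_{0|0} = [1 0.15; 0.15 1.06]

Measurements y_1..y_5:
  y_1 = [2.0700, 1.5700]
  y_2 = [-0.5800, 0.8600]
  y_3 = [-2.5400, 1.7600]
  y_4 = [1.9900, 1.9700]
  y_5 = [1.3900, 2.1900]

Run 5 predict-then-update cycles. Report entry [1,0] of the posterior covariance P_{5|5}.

step 1: x^-=[-1.1668, -1.9548]  P^-=[1.3373 -0.0325; -0.0325 1.5676]  S=[1.5728 -0.0945; -0.0945 2.0866]  K=[0.8400 -0.1185; 0.1747 0.7626]  nu=[3.5300, 3.2681]  x^+=[1.4112, 1.1540]  P^+=[0.1793 -0.0161; -0.0161 0.3313]
step 2: x^-=[1.4317, 1.2154]  P^-=[0.4040 -0.0730; -0.0730 0.5543]  S=[0.6046 -0.0804; -0.0804 1.0460]  K=[0.6361 -0.1059; 0.0901 0.5522]  nu=[-2.1940, -0.0404]  x^+=[0.0405, 0.9953]  P^+=[0.1369 -0.0190; -0.0190 0.2384]
step 3: x^-=[-0.0359, 1.1895]  P^-=[0.3544 -0.0625; -0.0625 0.4208]  S=[0.5552 -0.0793; -0.0793 0.9054]  K=[0.6070 -0.1020; 0.0706 0.4861]  nu=[-2.6825, 0.5625]  x^+=[-1.7216, 1.2737]  P^+=[0.1307 -0.0186; -0.0186 0.2095]
step 4: x^-=[-1.9612, 1.7351]  P^-=[0.3470 -0.0583; -0.0583 0.3789]  S=[0.5480 -0.0798; -0.0798 0.8614]  K=[0.6025 -0.1004; 0.0645 0.4608]  nu=[3.6909, -0.1965]  x^+=[0.2825, 1.8826]  P^+=[0.1296 -0.0181; -0.0181 0.1985]
step 5: x^-=[0.1545, 2.2253]  P^-=[0.3456 -0.0565; -0.0565 0.3629]  S=[0.5468 -0.0802; -0.0802 0.8445]  K=[0.6019 -0.0997; 0.0624 0.4504]  nu=[0.9017, -0.0013]  x^+=[0.6974, 2.2809]  P^+=[0.1295 -0.0178; -0.0178 0.1940]

P_post[1,0] = -0.0178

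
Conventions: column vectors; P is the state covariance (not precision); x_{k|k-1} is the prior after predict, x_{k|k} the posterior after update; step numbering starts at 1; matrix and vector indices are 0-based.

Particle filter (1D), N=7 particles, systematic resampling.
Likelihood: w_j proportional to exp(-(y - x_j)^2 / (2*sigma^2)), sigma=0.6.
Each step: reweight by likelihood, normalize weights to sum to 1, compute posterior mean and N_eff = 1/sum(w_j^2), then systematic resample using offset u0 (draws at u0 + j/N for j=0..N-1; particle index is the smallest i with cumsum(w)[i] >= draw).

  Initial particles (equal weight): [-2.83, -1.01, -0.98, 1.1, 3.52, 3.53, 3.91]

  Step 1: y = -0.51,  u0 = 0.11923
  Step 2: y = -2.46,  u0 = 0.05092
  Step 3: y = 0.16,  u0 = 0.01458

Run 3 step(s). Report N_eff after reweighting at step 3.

N_eff = 6.9844

step 1: w=[0.0004, 0.4806, 0.5004, 0.0186, 0.0000, 0.0000, 0.0000]  mean=-0.9565  Neff=2.0757  idx=[1, 1, 1, 2, 2, 2, 2]
step 2: w=[0.1529, 0.1529, 0.1529, 0.1353, 0.1353, 0.1353, 0.1353]  mean=-0.9938  Neff=6.9742  idx=[0, 1, 2, 3, 4, 5, 6]
step 3: w=[0.1351, 0.1351, 0.1351, 0.1487, 0.1487, 0.1487, 0.1487]  mean=-0.9922  Neff=6.9844  idx=[0, 1, 2, 3, 4, 5, 6]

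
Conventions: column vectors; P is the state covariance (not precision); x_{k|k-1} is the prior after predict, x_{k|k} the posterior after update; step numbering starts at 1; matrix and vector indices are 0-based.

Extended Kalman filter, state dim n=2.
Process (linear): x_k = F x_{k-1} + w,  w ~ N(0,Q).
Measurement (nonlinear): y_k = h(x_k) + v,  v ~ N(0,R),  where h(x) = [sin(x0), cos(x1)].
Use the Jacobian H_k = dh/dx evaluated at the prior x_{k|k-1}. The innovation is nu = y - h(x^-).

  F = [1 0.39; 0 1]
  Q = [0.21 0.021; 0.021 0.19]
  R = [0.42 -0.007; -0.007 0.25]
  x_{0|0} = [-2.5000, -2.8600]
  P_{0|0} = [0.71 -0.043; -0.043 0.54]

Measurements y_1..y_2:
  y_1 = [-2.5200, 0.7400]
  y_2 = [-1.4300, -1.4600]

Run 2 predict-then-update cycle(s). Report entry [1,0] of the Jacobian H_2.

step 1: x^-=[-3.6154, -2.8600]  P^-=[0.9686 0.1886; 0.1886 0.7300]  H_jac=[-0.8898 0.0000; 0.0000 0.2779]  S=[1.1869 -0.0536; -0.0536 0.3064]  K=[-0.7241 0.0443; -0.1124 0.6425]  nu=[-2.9763, 1.7006]  x^+=[-1.3848, -1.4330]  P^+=[0.3421 0.0581; 0.0581 0.5808]
step 2: x^-=[-1.9437, -1.4330]  P^-=[0.6858 0.3056; 0.3056 0.7708]  H_jac=[-0.3643 0.0000; 0.0000 0.9905]  S=[0.5110 -0.1173; -0.1173 1.0063]  K=[-0.4314 0.2505; -0.0449 0.7535]  nu=[-0.4987, -1.5973]  x^+=[-2.1287, -2.6142]  P^+=[0.5022 0.0663; 0.0663 0.1905]

H_jac[1,0] = 0.0000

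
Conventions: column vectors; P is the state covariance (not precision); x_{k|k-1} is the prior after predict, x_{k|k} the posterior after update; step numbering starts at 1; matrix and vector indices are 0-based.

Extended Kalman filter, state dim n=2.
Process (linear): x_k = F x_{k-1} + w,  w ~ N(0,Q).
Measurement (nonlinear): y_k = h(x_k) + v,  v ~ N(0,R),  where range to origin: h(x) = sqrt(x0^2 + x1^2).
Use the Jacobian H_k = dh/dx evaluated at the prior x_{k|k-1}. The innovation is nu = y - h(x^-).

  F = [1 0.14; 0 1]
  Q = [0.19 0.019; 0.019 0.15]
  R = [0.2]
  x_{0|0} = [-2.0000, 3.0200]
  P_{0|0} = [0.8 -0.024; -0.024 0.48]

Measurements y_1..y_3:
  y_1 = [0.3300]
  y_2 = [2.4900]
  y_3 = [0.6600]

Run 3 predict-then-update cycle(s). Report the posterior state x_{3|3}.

x_post = [-0.2296, 1.3786]

step 1: x^-=[-1.5772, 3.0200]  P^-=[0.9927 0.0622; 0.0622 0.6300]  H_jac=[-0.4629 0.8864]  S=[0.8567]  K=[-0.4721; 0.6182]  nu=[-3.0770]  x^+=[-0.1246, 1.1176]  P^+=[0.8018 0.3122; 0.3122 0.3026]
step 2: x^-=[0.0318, 1.1176]  P^-=[1.0851 0.3736; 0.3736 0.4526]  H_jac=[0.0285 0.9996]  S=[0.6743]  K=[0.5996; 0.6866]  nu=[1.3719]  x^+=[0.8544, 2.0596]  P^+=[0.8427 0.0960; 0.0960 0.1346]
step 3: x^-=[1.1427, 2.0596]  P^-=[1.0622 0.1338; 0.1338 0.2846]  H_jac=[0.4852 0.8744]  S=[0.7812]  K=[0.8095; 0.4017]  nu=[-1.6954]  x^+=[-0.2296, 1.3786]  P^+=[0.5504 -0.1202; -0.1202 0.1586]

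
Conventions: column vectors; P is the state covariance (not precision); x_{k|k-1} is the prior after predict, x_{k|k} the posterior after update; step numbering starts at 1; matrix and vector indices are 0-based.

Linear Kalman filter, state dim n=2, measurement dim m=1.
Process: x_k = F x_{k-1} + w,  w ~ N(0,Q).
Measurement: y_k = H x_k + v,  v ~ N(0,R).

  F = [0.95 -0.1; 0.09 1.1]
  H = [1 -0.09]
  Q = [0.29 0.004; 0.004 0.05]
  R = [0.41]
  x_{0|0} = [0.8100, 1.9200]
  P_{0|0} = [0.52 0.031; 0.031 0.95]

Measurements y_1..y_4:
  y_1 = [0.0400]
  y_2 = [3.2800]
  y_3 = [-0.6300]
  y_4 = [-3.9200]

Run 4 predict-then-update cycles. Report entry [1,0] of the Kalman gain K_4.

K[1,0] = -0.3333

step 1: x^-=[0.5775, 2.1849]  P^-=[0.7629 -0.0239; -0.0239 1.2099]  S=[1.1870]  K=[0.6445; -0.1119]  nu=[-0.3409]  x^+=[0.3578, 2.2230]  P^+=[0.2698 0.0617; 0.0617 1.1950]
step 2: x^-=[0.1176, 2.4775]  P^-=[0.5337 -0.0405; -0.0405 1.5103]  S=[0.9633]  K=[0.5579; -0.1831]  nu=[3.3854]  x^+=[2.0062, 1.8575]  P^+=[0.2339 0.0579; 0.0579 1.4780]
step 3: x^-=[1.7202, 2.2238]  P^-=[0.5049 -0.0786; -0.0786 1.8518]  S=[0.9440]  K=[0.5423; -0.2598]  nu=[-2.1500]  x^+=[0.5542, 2.7823]  P^+=[0.2273 0.0544; 0.0544 1.7881]
step 4: x^-=[0.2482, 3.1104]  P^-=[0.5026 -0.1169; -0.1169 2.2262]  S=[0.9517]  K=[0.5392; -0.3333]  nu=[-3.8883]  x^+=[-1.8483, 4.4065]  P^+=[0.2259 0.0542; 0.0542 2.1205]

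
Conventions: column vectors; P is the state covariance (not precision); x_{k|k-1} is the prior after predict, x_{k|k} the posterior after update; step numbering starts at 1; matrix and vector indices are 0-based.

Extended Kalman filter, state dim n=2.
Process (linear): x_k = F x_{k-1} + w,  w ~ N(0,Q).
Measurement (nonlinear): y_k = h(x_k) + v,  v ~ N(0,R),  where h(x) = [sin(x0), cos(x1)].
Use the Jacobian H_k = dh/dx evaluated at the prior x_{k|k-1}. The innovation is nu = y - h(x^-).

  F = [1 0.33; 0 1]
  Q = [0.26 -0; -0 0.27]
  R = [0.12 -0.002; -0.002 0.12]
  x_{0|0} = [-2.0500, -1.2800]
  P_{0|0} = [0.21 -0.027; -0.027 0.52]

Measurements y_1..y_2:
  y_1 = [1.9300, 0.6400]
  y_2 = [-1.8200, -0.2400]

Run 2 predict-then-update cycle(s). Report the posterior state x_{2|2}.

step 1: x^-=[-2.4724, -1.2800]  P^-=[0.5088 0.1446; 0.1446 0.7900]  H_jac=[-0.7843 0.0000; 0.0000 0.9580]  S=[0.4330 -0.1107; -0.1107 0.8451]  K=[-0.9102 0.0447; -0.0342 0.8911]  nu=[2.5504, 0.3533]  x^+=[-4.7779, -1.0524]  P^+=[0.1394 0.0075; 0.0075 0.1117]
step 2: x^-=[-5.1252, -1.0524]  P^-=[0.4165 0.0444; 0.0444 0.3817]  H_jac=[0.4012 0.0000; 0.0000 0.8686]  S=[0.1870 0.0135; 0.0135 0.4080]  K=[0.8887 0.0651; 0.0368 0.8114]  nu=[-2.7360, -0.7355]  x^+=[-7.6046, -1.7498]  P^+=[0.2655 0.0070; 0.0070 0.1120]

x_post = [-7.6046, -1.7498]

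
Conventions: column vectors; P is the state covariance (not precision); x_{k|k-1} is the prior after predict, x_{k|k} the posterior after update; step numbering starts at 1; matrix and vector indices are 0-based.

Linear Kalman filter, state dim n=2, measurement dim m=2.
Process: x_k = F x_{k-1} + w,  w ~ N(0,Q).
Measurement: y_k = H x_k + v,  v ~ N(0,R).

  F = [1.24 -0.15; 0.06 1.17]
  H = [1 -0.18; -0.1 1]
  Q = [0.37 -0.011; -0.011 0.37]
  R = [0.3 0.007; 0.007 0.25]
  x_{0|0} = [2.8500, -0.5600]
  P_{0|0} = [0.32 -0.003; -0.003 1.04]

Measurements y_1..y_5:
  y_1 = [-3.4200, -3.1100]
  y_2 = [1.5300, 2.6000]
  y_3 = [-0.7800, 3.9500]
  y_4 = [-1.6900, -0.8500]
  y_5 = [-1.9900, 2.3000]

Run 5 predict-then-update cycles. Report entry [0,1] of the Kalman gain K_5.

K[0,1] = 0.0726

step 1: x^-=[3.6180, -0.4842]  P^-=[0.8865 -0.1740; -0.1740 1.7944]  S=[1.3073 -0.5818; -0.5818 2.0881]  K=[0.7376 0.0797; 0.0068 0.8696]  nu=[-7.1252, -2.2640]  x^+=[-1.8177, -2.5015]  P^+=[0.2305 0.0481; 0.0481 0.2223]
step 2: x^-=[-1.8788, -3.0359]  P^-=[0.7115 0.0365; 0.0365 0.6818]  S=[1.0204 -0.1497; -0.1497 0.9316]  K=[0.7019 0.0756; 0.0229 0.7316]  nu=[2.8623, 5.4480]  x^+=[0.5423, 1.0154]  P^+=[0.2193 0.0458; 0.0458 0.1876]
step 3: x^-=[0.5201, 1.2205]  P^-=[0.6944 0.0384; 0.0384 0.6341]  S=[1.0012 -0.1375; -0.1375 0.8833]  K=[0.6968 0.0733; 0.0228 0.7170]  nu=[-1.0804, 2.7815]  x^+=[-0.0289, 3.1903]  P^+=[0.2176 0.0450; 0.0450 0.1839]
step 4: x^-=[-0.5143, 3.7309]  P^-=[0.6921 0.0377; 0.0377 0.6289]  S=[0.9989 -0.1370; -0.1370 0.8782]  K=[0.6960 0.0727; 0.0226 0.7153]  nu=[-0.5041, -4.6323]  x^+=[-1.2021, 0.4062]  P^+=[0.2174 0.0448; 0.0448 0.1835]
step 5: x^-=[-1.5516, 0.4031]  P^-=[0.6917 0.0376; 0.0376 0.6282]  S=[0.9985 -0.1370; -0.1370 0.8776]  K=[0.6959 0.0726; 0.0225 0.7150]  nu=[-0.3659, 1.7418]  x^+=[-1.6797, 1.6403]  P^+=[0.2173 0.0448; 0.0448 0.1834]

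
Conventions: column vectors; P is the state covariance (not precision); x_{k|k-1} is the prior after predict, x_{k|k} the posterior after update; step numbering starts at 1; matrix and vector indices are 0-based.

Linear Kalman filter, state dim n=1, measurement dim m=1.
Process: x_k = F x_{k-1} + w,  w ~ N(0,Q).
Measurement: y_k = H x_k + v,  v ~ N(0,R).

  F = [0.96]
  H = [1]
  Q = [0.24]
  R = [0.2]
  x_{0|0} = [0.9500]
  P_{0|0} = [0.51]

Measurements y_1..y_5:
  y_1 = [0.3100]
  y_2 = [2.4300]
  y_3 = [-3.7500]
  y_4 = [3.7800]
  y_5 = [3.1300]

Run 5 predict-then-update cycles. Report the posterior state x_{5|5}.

step 1: x^-=[0.9120]  P^-=[0.7100]  S=[0.9100]  K=[0.7802]  nu=[-0.6020]  x^+=[0.4423]  P^+=[0.1560]
step 2: x^-=[0.4246]  P^-=[0.3838]  S=[0.5838]  K=[0.6574]  nu=[2.0054]  x^+=[1.7430]  P^+=[0.1315]
step 3: x^-=[1.6733]  P^-=[0.3612]  S=[0.5612]  K=[0.6436]  nu=[-5.4233]  x^+=[-1.8172]  P^+=[0.1287]
step 4: x^-=[-1.7445]  P^-=[0.3586]  S=[0.5586]  K=[0.6420]  nu=[5.5245]  x^+=[1.8021]  P^+=[0.1284]
step 5: x^-=[1.7300]  P^-=[0.3583]  S=[0.5583]  K=[0.6418]  nu=[1.4000]  x^+=[2.6285]  P^+=[0.1284]

x_post = [2.6285]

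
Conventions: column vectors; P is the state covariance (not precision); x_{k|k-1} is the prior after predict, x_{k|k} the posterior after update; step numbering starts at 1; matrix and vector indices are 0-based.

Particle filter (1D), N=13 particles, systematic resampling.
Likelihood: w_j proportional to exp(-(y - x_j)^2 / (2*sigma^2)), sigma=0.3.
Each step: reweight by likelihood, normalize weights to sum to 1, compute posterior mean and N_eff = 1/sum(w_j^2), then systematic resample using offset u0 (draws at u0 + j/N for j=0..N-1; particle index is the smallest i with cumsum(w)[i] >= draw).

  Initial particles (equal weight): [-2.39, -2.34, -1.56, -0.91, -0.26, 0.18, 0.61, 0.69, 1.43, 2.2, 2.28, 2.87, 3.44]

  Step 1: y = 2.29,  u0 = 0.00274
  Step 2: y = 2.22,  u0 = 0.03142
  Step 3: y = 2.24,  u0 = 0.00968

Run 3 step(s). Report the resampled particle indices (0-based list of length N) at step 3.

step 1: w=[0.0000, 0.0000, 0.0000, 0.0000, 0.0000, 0.0000, 0.0000, 0.0000, 0.0077, 0.4495, 0.4699, 0.0725, 0.0003]  mean=2.2806  Neff=2.3353  idx=[8, 9, 9, 9, 9, 9, 10, 10, 10, 10, 10, 10, 10]
step 2: w=[0.0026, 0.0840, 0.0840, 0.0840, 0.0840, 0.0840, 0.0825, 0.0825, 0.0825, 0.0825, 0.0825, 0.0825, 0.0825]  mean=2.2442  Neff=12.0613  idx=[1, 2, 3, 4, 5, 5, 6, 7, 8, 9, 10, 11, 12]
step 3: w=[0.0769, 0.0769, 0.0769, 0.0769, 0.0769, 0.0769, 0.0769, 0.0769, 0.0769, 0.0769, 0.0769, 0.0769, 0.0769]  mean=2.2431  Neff=13.0000  idx=[0, 1, 2, 3, 4, 5, 6, 7, 8, 9, 10, 11, 12]

resampled_idx = [0, 1, 2, 3, 4, 5, 6, 7, 8, 9, 10, 11, 12]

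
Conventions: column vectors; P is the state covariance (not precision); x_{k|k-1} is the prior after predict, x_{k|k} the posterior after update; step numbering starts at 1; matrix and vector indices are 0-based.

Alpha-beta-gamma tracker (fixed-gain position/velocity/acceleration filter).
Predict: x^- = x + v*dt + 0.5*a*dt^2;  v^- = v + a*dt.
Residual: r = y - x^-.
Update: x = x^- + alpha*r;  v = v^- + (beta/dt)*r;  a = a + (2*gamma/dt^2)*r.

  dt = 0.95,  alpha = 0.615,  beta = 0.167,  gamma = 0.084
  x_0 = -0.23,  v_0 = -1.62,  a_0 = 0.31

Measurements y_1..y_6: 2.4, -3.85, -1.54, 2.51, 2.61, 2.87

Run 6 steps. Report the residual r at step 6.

resid = -2.2496

step 1: x_pred=-1.6291  r=4.0291  x^+=0.8488  v^+=-0.6172  a^+=1.0600
step 2: x_pred=0.7408  r=-4.5908  x^+=-2.0826  v^+=-0.4172  a^+=0.2054
step 3: x_pred=-2.3862  r=0.8462  x^+=-1.8658  v^+=-0.0733  a^+=0.3630
step 4: x_pred=-1.7716  r=4.2816  x^+=0.8616  v^+=1.0242  a^+=1.1600
step 5: x_pred=2.3580  r=0.2520  x^+=2.5130  v^+=2.1705  a^+=1.2069
step 6: x_pred=5.1196  r=-2.2496  x^+=3.7361  v^+=2.9216  a^+=0.7881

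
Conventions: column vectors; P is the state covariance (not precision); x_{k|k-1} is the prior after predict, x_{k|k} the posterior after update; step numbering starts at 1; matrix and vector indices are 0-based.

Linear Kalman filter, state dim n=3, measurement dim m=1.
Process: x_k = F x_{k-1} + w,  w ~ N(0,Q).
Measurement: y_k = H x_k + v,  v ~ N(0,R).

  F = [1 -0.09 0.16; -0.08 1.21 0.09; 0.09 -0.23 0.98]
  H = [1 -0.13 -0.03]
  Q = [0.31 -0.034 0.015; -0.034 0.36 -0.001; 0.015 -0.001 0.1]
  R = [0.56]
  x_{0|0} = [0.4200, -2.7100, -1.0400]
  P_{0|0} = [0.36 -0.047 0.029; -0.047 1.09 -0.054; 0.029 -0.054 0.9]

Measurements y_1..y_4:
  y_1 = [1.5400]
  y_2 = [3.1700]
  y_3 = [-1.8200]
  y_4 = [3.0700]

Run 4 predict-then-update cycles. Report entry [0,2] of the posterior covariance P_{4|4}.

P_post[0,2] = 0.1606

step 1: x^-=[0.4975, -3.4063, -0.3581]  P^-=[0.7212 -0.2335 0.2579; -0.2335 1.9624 -0.2985; 0.2579 -0.2985 1.0563]  S=[1.3582]  K=[0.5476; -0.3532; 0.1951]  nu=[0.5889]  x^+=[0.8200, -3.6143, -0.2432]  P^+=[0.3138 0.0292 0.1128; 0.0292 1.7930 -0.2049; 0.1128 -0.2049 1.0046]
step 2: x^-=[1.1064, -4.4608, 0.6668]  P^-=[0.7008 -0.2337 0.3687; -0.2337 2.9433 -0.6566; 0.3687 -0.6566 1.2733]  S=[1.3452]  K=[0.5353; -0.4435; 0.3091]  nu=[1.5037]  x^+=[1.9114, -5.1277, 1.1316]  P^+=[0.3153 0.0857 0.1461; 0.0857 2.6787 -0.4722; 0.1461 -0.4722 1.1448]
step 3: x^-=[2.5539, -6.2556, 2.4603]  P^-=[0.7212 -0.3065 0.4622; -0.3065 4.1717 -1.1973; 0.4622 -1.1973 1.5788]  S=[1.3958]  K=[0.5353; -0.5824; 0.4087]  nu=[-5.1133]  x^+=[-0.1834, -3.2777, 0.3704]  P^+=[0.3212 0.1287 0.1568; 0.1287 3.6983 -0.8650; 0.1568 -0.8650 1.3456]
step 4: x^-=[0.1708, -3.9180, 1.1004]  P^-=[0.7475 -0.4348 0.5649; -0.4348 5.5720 -1.9163; 0.5649 -1.9163 2.0028]  S=[1.4677]  K=[0.5363; -0.7506; 0.5137]  nu=[2.4228]  x^+=[1.4702, -5.7366, 2.3449]  P^+=[0.3254 0.1560 0.1606; 0.1560 4.7451 -1.3505; 0.1606 -1.3505 1.6156]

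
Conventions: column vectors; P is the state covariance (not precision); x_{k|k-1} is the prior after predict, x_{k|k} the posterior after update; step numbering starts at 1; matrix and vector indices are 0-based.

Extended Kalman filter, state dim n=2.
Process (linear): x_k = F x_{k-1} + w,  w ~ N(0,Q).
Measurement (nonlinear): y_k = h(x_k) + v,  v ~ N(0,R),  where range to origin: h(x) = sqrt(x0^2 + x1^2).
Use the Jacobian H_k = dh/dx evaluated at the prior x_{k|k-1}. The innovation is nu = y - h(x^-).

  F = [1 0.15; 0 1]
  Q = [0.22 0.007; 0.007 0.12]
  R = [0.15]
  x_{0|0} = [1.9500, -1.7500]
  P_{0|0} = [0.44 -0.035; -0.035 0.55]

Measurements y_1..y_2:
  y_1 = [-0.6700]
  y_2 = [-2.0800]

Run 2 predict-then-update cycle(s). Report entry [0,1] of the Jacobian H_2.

step 1: x^-=[1.6875, -1.7500]  P^-=[0.6619 0.0545; 0.0545 0.6700]  H_jac=[0.6941 -0.7198]  S=[0.7616]  K=[0.5517; -0.5836]  nu=[-3.1011]  x^+=[-0.0234, 0.0597]  P^+=[0.4300 0.2997; 0.2997 0.4106]
step 2: x^-=[-0.0145, 0.0597]  P^-=[0.7492 0.3683; 0.3683 0.5306]  H_jac=[-0.2353 0.9719]  S=[0.5242]  K=[0.3465; 0.8184]  nu=[-2.1414]  x^+=[-0.7565, -1.6928]  P^+=[0.6863 0.2196; 0.2196 0.1795]

H_jac[0,1] = 0.9719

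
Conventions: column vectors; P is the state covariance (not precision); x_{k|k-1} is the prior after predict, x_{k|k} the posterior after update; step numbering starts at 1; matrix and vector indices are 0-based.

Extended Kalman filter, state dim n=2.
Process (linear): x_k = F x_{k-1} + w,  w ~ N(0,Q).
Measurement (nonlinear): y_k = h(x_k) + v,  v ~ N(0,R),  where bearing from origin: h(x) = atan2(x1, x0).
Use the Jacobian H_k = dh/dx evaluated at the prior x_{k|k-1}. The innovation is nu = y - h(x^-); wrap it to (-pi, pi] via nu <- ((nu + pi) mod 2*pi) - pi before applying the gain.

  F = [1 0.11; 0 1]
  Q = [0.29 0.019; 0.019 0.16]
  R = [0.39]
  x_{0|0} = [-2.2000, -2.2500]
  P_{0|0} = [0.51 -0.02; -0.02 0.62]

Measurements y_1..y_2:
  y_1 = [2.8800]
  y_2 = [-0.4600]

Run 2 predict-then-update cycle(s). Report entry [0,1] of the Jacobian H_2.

step 1: x^-=[-2.4475, -2.2500]  P^-=[0.8031 0.0672; 0.0672 0.7800]  H_jac=[0.2036 -0.2214]  S=[0.4555]  K=[0.3263; -0.3492]  nu=[-1.0050]  x^+=[-2.7754, -1.8991]  P^+=[0.7546 0.1191; 0.1191 0.7245]
step 2: x^-=[-2.9843, -1.8991]  P^-=[1.0796 0.2178; 0.2178 0.8845]  H_jac=[0.1518 -0.2385]  S=[0.4494]  K=[0.2490; -0.3958]  nu=[2.1149]  x^+=[-2.4577, -2.7362]  P^+=[1.0517 0.2621; 0.2621 0.8140]

H_jac[0,1] = -0.2385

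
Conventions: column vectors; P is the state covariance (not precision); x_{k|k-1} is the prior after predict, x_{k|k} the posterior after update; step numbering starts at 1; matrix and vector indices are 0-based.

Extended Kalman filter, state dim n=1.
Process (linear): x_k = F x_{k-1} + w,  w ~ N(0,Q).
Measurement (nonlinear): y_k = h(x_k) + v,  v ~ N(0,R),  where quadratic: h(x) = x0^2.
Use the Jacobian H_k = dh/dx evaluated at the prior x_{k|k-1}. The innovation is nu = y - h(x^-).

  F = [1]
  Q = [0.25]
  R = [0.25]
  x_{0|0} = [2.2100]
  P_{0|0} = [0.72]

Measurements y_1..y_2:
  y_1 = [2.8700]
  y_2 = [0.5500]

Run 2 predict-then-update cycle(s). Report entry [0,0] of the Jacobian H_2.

step 1: x^-=[2.2100]  P^-=[0.9700]  H_jac=[4.4200]  S=[19.2003]  K=[0.2233]  nu=[-2.0141]  x^+=[1.7603]  P^+=[0.0126]
step 2: x^-=[1.7603]  P^-=[0.2626]  H_jac=[3.5205]  S=[3.5050]  K=[0.2638]  nu=[-2.5485]  x^+=[1.0880]  P^+=[0.0187]

H_jac[0,0] = 3.5205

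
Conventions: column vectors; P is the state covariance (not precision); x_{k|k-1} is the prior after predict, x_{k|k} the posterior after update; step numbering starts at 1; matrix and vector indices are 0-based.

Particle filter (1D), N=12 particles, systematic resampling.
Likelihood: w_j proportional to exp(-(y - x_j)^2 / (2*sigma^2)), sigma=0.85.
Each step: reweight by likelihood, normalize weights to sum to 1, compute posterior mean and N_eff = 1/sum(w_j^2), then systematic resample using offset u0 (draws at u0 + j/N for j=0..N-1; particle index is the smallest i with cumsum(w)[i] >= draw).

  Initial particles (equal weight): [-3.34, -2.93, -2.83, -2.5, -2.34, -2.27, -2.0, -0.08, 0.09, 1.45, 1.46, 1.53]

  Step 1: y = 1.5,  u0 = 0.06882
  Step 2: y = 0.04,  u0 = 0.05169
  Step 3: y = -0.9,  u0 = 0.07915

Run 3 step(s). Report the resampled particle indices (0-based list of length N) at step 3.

resampled_idx = [0, 0, 0, 1, 1, 1, 1, 2, 2, 2, 4, 11]

step 1: w=[0.0000, 0.0000, 0.0000, 0.0000, 0.0000, 0.0000, 0.0001, 0.0519, 0.0737, 0.2913, 0.2915, 0.2916]  mean=1.2963  Neff=3.8030  idx=[8, 9, 9, 9, 9, 10, 10, 10, 11, 11, 11, 11]
step 2: w=[0.2763, 0.0699, 0.0699, 0.0699, 0.0699, 0.0686, 0.0686, 0.0686, 0.0596, 0.0596, 0.0596, 0.0596]  mean=1.0953  Neff=8.0505  idx=[0, 0, 0, 1, 2, 3, 4, 6, 7, 8, 10, 11]
step 3: w=[0.2980, 0.2980, 0.2980, 0.0129, 0.0129, 0.0129, 0.0129, 0.0124, 0.0124, 0.0099, 0.0099, 0.0099]  mean=0.2366  Neff=3.7350  idx=[0, 0, 0, 1, 1, 1, 1, 2, 2, 2, 4, 11]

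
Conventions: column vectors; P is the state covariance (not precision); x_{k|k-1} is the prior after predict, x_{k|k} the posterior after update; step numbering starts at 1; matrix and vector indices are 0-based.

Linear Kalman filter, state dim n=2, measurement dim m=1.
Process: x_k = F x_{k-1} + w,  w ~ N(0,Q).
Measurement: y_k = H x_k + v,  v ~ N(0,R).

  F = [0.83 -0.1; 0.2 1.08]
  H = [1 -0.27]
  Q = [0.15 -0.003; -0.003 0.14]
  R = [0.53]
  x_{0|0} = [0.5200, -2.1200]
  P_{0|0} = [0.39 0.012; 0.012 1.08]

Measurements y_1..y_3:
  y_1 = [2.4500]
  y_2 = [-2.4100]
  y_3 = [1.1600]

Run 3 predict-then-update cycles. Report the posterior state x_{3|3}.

step 1: x^-=[0.6436, -2.1856]  P^-=[0.4275 -0.0444; -0.0444 1.4205]  S=[1.0850]  K=[0.4050; -0.3944]  nu=[1.2163]  x^+=[1.1362, -2.6653]  P^+=[0.2495 0.1289; 0.1289 1.2517]
step 2: x^-=[1.2096, -2.6513]  P^-=[0.3130 0.0162; 0.0162 1.6657]  S=[0.9556]  K=[0.3229; -0.4536]  nu=[-4.3355]  x^+=[-0.1904, -0.6846]  P^+=[0.2133 0.1562; 0.1562 1.4690]
step 3: x^-=[-0.0896, -0.7774]  P^-=[0.2857 0.0107; 0.0107 1.9295]  S=[0.9506]  K=[0.2975; -0.5368]  nu=[1.0397]  x^+=[0.2198, -1.3355]  P^+=[0.2016 0.1625; 0.1625 1.6556]

x_post = [0.2198, -1.3355]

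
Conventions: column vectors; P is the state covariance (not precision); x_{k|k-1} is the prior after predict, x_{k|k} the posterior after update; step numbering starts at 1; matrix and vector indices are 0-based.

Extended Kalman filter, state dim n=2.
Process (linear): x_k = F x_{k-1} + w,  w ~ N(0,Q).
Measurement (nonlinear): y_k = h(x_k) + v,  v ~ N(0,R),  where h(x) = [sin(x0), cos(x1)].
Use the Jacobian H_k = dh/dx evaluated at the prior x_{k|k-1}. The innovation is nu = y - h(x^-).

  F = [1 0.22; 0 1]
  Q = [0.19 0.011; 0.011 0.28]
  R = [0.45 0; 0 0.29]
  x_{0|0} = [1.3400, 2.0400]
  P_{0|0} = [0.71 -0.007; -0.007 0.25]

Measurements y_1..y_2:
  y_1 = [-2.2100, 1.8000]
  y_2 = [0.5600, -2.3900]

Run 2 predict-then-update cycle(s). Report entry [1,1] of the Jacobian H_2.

step 1: x^-=[1.7888, 2.0400]  P^-=[0.9090 0.0590; 0.0590 0.5300]  H_jac=[-0.2163 0.0000; 0.0000 -0.8919]  S=[0.4925 0.0114; 0.0114 0.7116]  K=[-0.3976 -0.0676; -0.0106 -0.6641]  nu=[-3.1863, 2.2522]  x^+=[2.9035, 0.5780]  P^+=[0.8273 0.0220; 0.0220 0.2159]
step 2: x^-=[3.0307, 0.5780]  P^-=[1.0374 0.0805; 0.0805 0.4959]  H_jac=[-0.9939 0.0000; 0.0000 -0.5463]  S=[1.4747 0.0437; 0.0437 0.4380]  K=[-0.6982 -0.0307; -0.0360 -0.6150]  nu=[0.4493, -3.2276]  x^+=[2.8161, 2.5466]  P^+=[0.3162 0.0163; 0.0163 0.3264]

H_jac[1,1] = -0.5463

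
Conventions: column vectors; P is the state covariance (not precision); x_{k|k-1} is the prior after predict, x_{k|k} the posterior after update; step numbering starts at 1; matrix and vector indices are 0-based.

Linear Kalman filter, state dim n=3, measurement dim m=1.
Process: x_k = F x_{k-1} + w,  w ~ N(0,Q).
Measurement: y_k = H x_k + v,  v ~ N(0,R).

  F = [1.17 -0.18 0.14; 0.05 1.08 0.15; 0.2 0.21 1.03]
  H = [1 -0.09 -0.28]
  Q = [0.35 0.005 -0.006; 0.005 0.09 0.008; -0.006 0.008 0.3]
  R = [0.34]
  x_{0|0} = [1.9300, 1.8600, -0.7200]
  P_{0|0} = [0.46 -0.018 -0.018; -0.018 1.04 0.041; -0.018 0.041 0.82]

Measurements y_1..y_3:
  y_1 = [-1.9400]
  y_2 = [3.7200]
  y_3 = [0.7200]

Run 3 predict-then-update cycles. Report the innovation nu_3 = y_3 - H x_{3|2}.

step 1: x^-=[1.8225, 1.9973, 0.0350]  P^-=[1.0291 -0.1738 0.1482; -0.1738 1.3337 0.4165; 0.1482 0.4165 1.2430]  S=[1.4466]  K=[0.6935; -0.2838; -0.1641]  nu=[-3.5729]  x^+=[-0.6553, 3.0111, 0.6212]  P^+=[0.3333 0.1108 0.3128; 0.1108 1.2173 0.3492; 0.3128 0.3492 1.2041]
step 2: x^-=[-1.2218, 3.3124, 1.1411]  P^-=[0.9075 0.0527 0.5541; 0.0527 1.6675 0.9235; 0.5541 0.9235 1.9337]  S=[1.1394]  K=[0.6562; -0.3124; -0.0618]  nu=[5.5594]  x^+=[2.4261, 1.5756, 0.7974]  P^+=[0.4169 0.2863 0.6003; 0.2863 1.5563 0.9015; 0.6003 0.9015 1.9293]
step 3: x^-=[2.6666, 1.9425, 1.6374]  P^-=[1.0397 0.3480 0.9706; 0.3480 2.2817 1.8081; 0.9706 1.8081 3.0934]  S=[1.1256]  K=[0.6544; -0.3230; -0.0518]  nu=[-1.3133]  x^+=[1.8072, 2.3668, 1.7054]  P^+=[0.5577 0.5860 1.0087; 0.5860 2.1643 1.7893; 1.0087 1.7893 3.0904]

innov = [-1.3133]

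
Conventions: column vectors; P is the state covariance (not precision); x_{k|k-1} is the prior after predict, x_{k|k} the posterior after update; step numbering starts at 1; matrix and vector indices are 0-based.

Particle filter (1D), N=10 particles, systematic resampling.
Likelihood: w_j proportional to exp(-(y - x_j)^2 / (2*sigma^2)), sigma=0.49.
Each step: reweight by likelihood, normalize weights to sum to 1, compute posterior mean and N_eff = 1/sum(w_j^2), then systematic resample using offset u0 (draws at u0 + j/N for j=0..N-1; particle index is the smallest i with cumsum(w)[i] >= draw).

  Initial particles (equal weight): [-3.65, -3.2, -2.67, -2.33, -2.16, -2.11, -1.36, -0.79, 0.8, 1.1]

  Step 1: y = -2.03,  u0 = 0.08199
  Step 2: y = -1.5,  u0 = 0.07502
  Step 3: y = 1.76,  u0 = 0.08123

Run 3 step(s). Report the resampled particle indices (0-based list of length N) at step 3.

step 1: w=[0.0011, 0.0156, 0.1151, 0.2239, 0.2607, 0.2665, 0.1060, 0.0110, 0.0000, 0.0000]  mean=-2.1615  Neff=4.6732  idx=[2, 3, 3, 4, 4, 4, 5, 5, 5, 6]
step 2: w=[0.0141, 0.0583, 0.0583, 0.0988, 0.0988, 0.0988, 0.1127, 0.1127, 0.1127, 0.2349]  mean=-1.9822  Neff=7.7202  idx=[2, 3, 4, 5, 6, 7, 8, 9, 9, 9]
step 3: w=[0.0000, 0.0000, 0.0000, 0.0000, 0.0000, 0.0000, 0.0000, 0.3333, 0.3333, 0.3333]  mean=-1.3600  Neff=3.0002  idx=[7, 7, 7, 8, 8, 8, 9, 9, 9, 9]

resampled_idx = [7, 7, 7, 8, 8, 8, 9, 9, 9, 9]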